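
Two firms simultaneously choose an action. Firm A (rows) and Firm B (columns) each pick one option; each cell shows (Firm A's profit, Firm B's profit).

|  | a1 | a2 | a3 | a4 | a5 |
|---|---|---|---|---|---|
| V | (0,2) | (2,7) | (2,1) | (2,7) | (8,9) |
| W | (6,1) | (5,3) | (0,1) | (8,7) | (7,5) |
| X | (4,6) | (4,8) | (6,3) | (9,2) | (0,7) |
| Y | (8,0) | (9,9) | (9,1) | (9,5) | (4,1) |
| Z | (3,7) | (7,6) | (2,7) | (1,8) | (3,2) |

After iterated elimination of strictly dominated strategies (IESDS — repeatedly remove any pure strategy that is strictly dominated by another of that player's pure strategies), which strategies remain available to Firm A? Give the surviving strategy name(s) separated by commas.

Firm A's strategy Z is strictly dominated by Y (a1: 8>3, a2: 9>7, a3: 9>2, a4: 9>1, a5: 4>3) and is removed.
Column a1 is eliminated: a2 beats it against every remaining row (V: 7>2, W: 3>1, X: 8>6, Y: 9>0).
Column a3 is eliminated: a2 beats it against every remaining row (V: 7>1, W: 3>1, X: 8>3, Y: 9>1).
Among the remaining strategies, none is strictly dominated by another pure strategy of the same player, so the elimination stops.
Surviving strategies — Firm A: {V, W, X, Y}; Firm B: {a2, a4, a5}.

V, W, X, Y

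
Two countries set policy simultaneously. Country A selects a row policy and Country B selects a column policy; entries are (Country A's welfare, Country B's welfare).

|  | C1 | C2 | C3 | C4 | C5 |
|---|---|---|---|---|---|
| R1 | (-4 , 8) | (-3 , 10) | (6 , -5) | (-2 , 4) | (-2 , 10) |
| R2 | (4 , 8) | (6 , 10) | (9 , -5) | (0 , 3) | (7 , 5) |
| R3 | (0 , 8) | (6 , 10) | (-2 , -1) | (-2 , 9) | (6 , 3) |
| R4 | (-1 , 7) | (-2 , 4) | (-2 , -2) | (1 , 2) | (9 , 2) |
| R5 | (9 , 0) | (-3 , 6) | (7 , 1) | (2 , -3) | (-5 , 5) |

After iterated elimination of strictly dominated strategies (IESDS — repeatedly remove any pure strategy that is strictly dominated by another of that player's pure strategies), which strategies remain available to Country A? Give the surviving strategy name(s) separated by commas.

Row R1 is eliminated: R2 beats it against every remaining column (C1: 4>-4, C2: 6>-3, C3: 9>6, C4: 0>-2, C5: 7>-2).
For Country B, C2 strictly dominates C3 on the remaining rows (R2: 10>-5, R3: 10>-1, R4: 4>-2, R5: 6>1); eliminate C3.
Column C4 is eliminated: C2 beats it against every remaining row (R2: 10>3, R3: 10>9, R4: 4>2, R5: 6>-3).
Country B's strategy C5 is strictly dominated by C2 (R2: 10>5, R3: 10>3, R4: 4>2, R5: 6>5) and is removed.
Country A's strategy R4 is strictly dominated by R2 (C1: 4>-1, C2: 6>-2) and is removed.
For Country B, C2 strictly dominates C1 on the remaining rows (R2: 10>8, R3: 10>8, R5: 6>0); eliminate C1.
For Country A, R2 strictly dominates R5 on the remaining columns (C2: 6>-3); eliminate R5.
Among the remaining strategies, none is strictly dominated by another pure strategy of the same player, so the elimination stops.
Surviving strategies — Country A: {R2, R3}; Country B: {C2}.

R2, R3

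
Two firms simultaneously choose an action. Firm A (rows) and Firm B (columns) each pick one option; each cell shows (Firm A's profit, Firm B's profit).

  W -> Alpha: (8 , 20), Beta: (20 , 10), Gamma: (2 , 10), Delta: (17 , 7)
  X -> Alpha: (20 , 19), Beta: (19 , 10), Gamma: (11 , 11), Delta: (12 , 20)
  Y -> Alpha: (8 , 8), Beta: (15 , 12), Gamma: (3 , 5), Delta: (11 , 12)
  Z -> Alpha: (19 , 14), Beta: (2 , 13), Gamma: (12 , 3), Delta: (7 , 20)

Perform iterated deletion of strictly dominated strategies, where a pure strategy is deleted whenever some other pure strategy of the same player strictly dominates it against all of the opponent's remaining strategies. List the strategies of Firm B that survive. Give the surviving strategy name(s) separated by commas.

Firm A's strategy Y is strictly dominated by X (Alpha: 20>8, Beta: 19>15, Gamma: 11>3, Delta: 12>11) and is removed.
Firm B's strategy Beta is strictly dominated by Alpha (W: 20>10, X: 19>10, Z: 14>13) and is removed.
Firm B's strategy Gamma is strictly dominated by Alpha (W: 20>10, X: 19>11, Z: 14>3) and is removed.
For Firm A, X strictly dominates Z on the remaining columns (Alpha: 20>19, Delta: 12>7); eliminate Z.
Among the remaining strategies, none is strictly dominated by another pure strategy of the same player, so the elimination stops.
Surviving strategies — Firm A: {W, X}; Firm B: {Alpha, Delta}.

Alpha, Delta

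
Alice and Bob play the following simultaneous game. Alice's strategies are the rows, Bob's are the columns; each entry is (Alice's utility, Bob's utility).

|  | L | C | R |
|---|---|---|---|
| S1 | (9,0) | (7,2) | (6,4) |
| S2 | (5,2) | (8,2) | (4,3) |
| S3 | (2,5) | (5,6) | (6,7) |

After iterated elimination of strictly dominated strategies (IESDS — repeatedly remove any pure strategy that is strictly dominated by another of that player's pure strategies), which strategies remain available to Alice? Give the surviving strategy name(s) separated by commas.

S1, S3

Bob's strategy L is strictly dominated by R (S1: 4>0, S2: 3>2, S3: 7>5) and is removed.
Bob's strategy C is strictly dominated by R (S1: 4>2, S2: 3>2, S3: 7>6) and is removed.
Row S2 is eliminated: S1 beats it against every remaining column (R: 6>4).
Among the remaining strategies, none is strictly dominated by another pure strategy of the same player, so the elimination stops.
Surviving strategies — Alice: {S1, S3}; Bob: {R}.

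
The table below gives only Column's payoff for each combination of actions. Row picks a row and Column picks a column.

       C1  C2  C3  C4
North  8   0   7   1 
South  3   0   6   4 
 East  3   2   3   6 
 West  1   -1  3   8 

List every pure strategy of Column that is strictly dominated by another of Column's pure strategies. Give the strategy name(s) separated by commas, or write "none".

C1 is not dominated — it holds its own against C2 at North (8>0); C3 at North (8>7); C4 at North (8>1).
C1 strictly dominates C2 — North: 8>0, South: 3>0, East: 3>2, West: 1>-1.
C3: no other strategy beats it everywhere (C1 at South (6>3); C2 at North (7>0); C4 at North (7>1)).
C4 is not dominated — it holds its own against C1 at South (4>3); C2 at North (1>0); C3 at East (6>3).

C2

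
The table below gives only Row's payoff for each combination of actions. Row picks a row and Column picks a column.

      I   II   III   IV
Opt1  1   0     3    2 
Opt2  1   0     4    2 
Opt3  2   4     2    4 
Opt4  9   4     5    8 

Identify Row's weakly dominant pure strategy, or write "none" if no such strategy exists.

Opt4 vs Opt1: I: 9>1, II: 4>0, III: 5>3, IV: 8>2.
Opt4 vs Opt2: I: 9>1, II: 4>0, III: 5>4, IV: 8>2.
Opt4 vs Opt3: I: 9>2, II: 4=4, III: 5>2, IV: 8>4.
Opt4 is at least as good as every other strategy against every opponent action, so it is weakly dominant.

Opt4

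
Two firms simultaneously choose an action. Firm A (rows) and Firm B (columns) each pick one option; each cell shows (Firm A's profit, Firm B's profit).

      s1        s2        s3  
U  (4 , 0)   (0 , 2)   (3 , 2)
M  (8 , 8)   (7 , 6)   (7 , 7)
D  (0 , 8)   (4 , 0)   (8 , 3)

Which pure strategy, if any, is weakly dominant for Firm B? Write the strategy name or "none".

s1 fails to dominate s2 at U (0<2).
s2 fails to dominate s1 at M (6<8).
s3 fails to dominate s1 at M (7<8).
No single strategy dominates all the others.

none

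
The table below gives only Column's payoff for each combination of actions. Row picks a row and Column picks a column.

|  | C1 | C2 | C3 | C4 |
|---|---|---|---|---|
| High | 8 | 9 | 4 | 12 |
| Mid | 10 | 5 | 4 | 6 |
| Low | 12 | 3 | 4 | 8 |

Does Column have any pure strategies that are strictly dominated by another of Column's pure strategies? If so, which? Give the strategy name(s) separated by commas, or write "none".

C2, C3

Nothing dominates C1: C2 at Mid (10>5); C3 at High (8>4); C4 at Mid (10>6).
C2 is strictly dominated by C4 (High: 12>9, Mid: 6>5, Low: 8>3).
C1 strictly dominates C3 — High: 8>4, Mid: 10>4, Low: 12>4.
Nothing dominates C4: C1 at High (12>8); C2 at High (12>9); C3 at High (12>4).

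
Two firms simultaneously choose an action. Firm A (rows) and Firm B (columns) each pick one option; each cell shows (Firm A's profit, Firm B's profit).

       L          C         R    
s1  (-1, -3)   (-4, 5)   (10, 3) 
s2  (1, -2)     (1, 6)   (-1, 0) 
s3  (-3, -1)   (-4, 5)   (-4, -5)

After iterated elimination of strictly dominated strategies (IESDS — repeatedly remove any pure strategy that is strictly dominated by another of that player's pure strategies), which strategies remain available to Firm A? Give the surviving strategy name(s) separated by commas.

Firm A's strategy s3 is strictly dominated by s2 (L: 1>-3, C: 1>-4, R: -1>-4) and is removed.
For Firm B, C strictly dominates L on the remaining rows (s1: 5>-3, s2: 6>-2); eliminate L.
Firm B's strategy R is strictly dominated by C (s1: 5>3, s2: 6>0) and is removed.
Firm A's strategy s1 is strictly dominated by s2 (C: 1>-4) and is removed.
Among the remaining strategies, none is strictly dominated by another pure strategy of the same player, so the elimination stops.
Surviving strategies — Firm A: {s2}; Firm B: {C}.

s2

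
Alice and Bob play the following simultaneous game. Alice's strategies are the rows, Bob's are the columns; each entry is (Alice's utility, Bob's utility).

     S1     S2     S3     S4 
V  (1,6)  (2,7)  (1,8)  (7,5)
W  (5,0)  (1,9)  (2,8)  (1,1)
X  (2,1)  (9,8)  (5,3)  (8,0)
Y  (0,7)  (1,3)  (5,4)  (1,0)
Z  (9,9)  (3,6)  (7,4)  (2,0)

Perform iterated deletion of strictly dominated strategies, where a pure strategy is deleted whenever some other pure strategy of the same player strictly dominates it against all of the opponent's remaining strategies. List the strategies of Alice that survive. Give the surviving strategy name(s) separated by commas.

Alice's strategy V is strictly dominated by X (S1: 2>1, S2: 9>2, S3: 5>1, S4: 8>7) and is removed.
For Alice, Z strictly dominates W on the remaining columns (S1: 9>5, S2: 3>1, S3: 7>2, S4: 2>1); eliminate W.
For Alice, Z strictly dominates Y on the remaining columns (S1: 9>0, S2: 3>1, S3: 7>5, S4: 2>1); eliminate Y.
For Bob, S2 strictly dominates S3 on the remaining rows (X: 8>3, Z: 6>4); eliminate S3.
Bob's strategy S4 is strictly dominated by S1 (X: 1>0, Z: 9>0) and is removed.
Among the remaining strategies, none is strictly dominated by another pure strategy of the same player, so the elimination stops.
Surviving strategies — Alice: {X, Z}; Bob: {S1, S2}.

X, Z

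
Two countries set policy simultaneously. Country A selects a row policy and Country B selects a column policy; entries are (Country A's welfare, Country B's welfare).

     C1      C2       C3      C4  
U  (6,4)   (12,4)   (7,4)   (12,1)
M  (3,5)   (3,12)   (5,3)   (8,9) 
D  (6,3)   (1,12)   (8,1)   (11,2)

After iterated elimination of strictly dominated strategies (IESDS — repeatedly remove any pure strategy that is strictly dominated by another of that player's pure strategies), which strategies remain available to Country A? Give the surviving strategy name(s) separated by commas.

Row M is eliminated: U beats it against every remaining column (C1: 6>3, C2: 12>3, C3: 7>5, C4: 12>8).
Country B's strategy C4 is strictly dominated by C1 (U: 4>1, D: 3>2) and is removed.
Among the remaining strategies, none is strictly dominated by another pure strategy of the same player, so the elimination stops.
Surviving strategies — Country A: {U, D}; Country B: {C1, C2, C3}.

U, D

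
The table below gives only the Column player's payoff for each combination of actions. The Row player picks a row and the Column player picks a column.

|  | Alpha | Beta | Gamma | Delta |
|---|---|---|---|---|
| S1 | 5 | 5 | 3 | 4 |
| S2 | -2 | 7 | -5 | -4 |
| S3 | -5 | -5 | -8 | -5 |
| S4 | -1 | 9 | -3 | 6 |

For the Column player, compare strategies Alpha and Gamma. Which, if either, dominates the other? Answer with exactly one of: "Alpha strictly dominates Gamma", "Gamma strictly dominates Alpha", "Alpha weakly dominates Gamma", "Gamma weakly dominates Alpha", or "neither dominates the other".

Alpha strictly dominates Gamma

Compare Alpha to Gamma across every action of the Row player: S1: 5>3, S2: -2>-5, S3: -5>-8, S4: -1>-3.
Alpha gives a strictly higher payoff against every action of the Row player, so Alpha strictly dominates Gamma.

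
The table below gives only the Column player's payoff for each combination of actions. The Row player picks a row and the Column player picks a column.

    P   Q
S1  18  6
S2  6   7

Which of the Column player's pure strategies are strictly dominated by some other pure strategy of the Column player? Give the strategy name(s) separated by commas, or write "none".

Nothing dominates P: Q at S1 (18>6).
Q: no other strategy beats it everywhere (P at S2 (7>6)).

none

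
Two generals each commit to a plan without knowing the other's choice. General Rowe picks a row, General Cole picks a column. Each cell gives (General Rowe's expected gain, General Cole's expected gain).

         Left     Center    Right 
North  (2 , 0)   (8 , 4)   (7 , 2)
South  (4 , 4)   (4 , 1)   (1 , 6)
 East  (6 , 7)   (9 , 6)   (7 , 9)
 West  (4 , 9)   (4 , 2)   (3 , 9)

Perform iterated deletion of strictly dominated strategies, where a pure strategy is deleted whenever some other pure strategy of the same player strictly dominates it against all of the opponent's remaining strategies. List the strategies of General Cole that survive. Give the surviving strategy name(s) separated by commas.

General Rowe's strategy South is strictly dominated by East (Left: 6>4, Center: 9>4, Right: 7>1) and is removed.
General Rowe's strategy West is strictly dominated by East (Left: 6>4, Center: 9>4, Right: 7>3) and is removed.
General Cole's strategy Left is strictly dominated by Right (North: 2>0, East: 9>7) and is removed.
Among the remaining strategies, none is strictly dominated by another pure strategy of the same player, so the elimination stops.
Surviving strategies — General Rowe: {North, East}; General Cole: {Center, Right}.

Center, Right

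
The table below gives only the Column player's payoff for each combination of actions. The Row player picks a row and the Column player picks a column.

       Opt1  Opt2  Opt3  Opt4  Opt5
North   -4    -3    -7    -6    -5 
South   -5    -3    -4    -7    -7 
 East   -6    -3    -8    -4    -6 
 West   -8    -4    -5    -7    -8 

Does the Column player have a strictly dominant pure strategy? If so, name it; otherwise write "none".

Opt2

Opt2 vs Opt1: North: -3>-4, South: -3>-5, East: -3>-6, West: -4>-8.
Opt2 vs Opt3: North: -3>-7, South: -3>-4, East: -3>-8, West: -4>-5.
Opt2 vs Opt4: North: -3>-6, South: -3>-7, East: -3>-4, West: -4>-7.
Opt2 vs Opt5: North: -3>-5, South: -3>-7, East: -3>-6, West: -4>-8.
Opt2 strictly beats every other strategy against every opponent action, so it is strictly dominant.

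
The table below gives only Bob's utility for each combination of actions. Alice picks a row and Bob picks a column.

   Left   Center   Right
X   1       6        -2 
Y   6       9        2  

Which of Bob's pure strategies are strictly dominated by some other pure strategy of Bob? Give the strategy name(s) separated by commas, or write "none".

Center strictly dominates Left — X: 6>1, Y: 9>6.
Nothing dominates Center: Left at X (6>1); Right at X (6>-2).
Right is strictly dominated by Left (X: 1>-2, Y: 6>2).

Left, Right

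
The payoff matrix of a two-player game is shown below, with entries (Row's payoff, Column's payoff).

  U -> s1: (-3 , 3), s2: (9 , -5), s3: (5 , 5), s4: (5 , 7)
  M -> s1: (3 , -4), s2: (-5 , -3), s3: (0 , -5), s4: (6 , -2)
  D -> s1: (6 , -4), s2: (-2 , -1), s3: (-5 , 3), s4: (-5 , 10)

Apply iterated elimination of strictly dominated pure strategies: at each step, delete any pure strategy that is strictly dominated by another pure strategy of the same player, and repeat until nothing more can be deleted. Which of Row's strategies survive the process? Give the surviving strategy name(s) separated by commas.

M

Column s1 is eliminated: s4 beats it against every remaining row (U: 7>3, M: -2>-4, D: 10>-4).
Row's strategy D is strictly dominated by U (s2: 9>-2, s3: 5>-5, s4: 5>-5) and is removed.
For Column, s4 strictly dominates s2 on the remaining rows (U: 7>-5, M: -2>-3); eliminate s2.
Column s3 is eliminated: s4 beats it against every remaining row (U: 7>5, M: -2>-5).
Row U is eliminated: M beats it against every remaining column (s4: 6>5).
Among the remaining strategies, none is strictly dominated by another pure strategy of the same player, so the elimination stops.
Surviving strategies — Row: {M}; Column: {s4}.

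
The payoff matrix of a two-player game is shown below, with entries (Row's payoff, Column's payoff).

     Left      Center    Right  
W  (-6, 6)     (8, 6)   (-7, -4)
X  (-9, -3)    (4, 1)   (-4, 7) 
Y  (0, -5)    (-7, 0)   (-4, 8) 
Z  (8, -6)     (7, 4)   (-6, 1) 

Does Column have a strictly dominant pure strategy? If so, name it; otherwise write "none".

Left fails to dominate Center at W (6=6).
Center fails to dominate Left at W (6=6).
Right fails to dominate Left at W (-4<6).
No single strategy dominates all the others.

none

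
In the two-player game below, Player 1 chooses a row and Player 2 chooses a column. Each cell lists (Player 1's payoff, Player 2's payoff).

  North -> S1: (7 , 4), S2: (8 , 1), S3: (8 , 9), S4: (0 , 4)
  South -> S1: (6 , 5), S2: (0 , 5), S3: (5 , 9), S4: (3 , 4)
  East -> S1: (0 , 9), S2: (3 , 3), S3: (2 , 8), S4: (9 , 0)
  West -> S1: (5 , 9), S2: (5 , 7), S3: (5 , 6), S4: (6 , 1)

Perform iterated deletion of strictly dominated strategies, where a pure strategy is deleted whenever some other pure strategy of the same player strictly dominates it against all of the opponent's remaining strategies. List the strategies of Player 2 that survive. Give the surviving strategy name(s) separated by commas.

Player 2's strategy S4 is strictly dominated by S3 (North: 9>4, South: 9>4, East: 8>0, West: 6>1) and is removed.
Player 1's strategy South is strictly dominated by North (S1: 7>6, S2: 8>0, S3: 8>5) and is removed.
Player 1's strategy East is strictly dominated by North (S1: 7>0, S2: 8>3, S3: 8>2) and is removed.
For Player 1, North strictly dominates West on the remaining columns (S1: 7>5, S2: 8>5, S3: 8>5); eliminate West.
Column S1 is eliminated: S3 beats it against every remaining row (North: 9>4).
Player 2's strategy S2 is strictly dominated by S3 (North: 9>1) and is removed.
Among the remaining strategies, none is strictly dominated by another pure strategy of the same player, so the elimination stops.
Surviving strategies — Player 1: {North}; Player 2: {S3}.

S3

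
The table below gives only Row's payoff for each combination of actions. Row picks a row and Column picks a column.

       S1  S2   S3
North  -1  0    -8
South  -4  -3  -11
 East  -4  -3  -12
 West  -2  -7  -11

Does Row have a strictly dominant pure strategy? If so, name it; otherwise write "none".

North vs South: S1: -1>-4, S2: 0>-3, S3: -8>-11.
North vs East: S1: -1>-4, S2: 0>-3, S3: -8>-12.
North vs West: S1: -1>-2, S2: 0>-7, S3: -8>-11.
North strictly beats every other strategy against every opponent action, so it is strictly dominant.

North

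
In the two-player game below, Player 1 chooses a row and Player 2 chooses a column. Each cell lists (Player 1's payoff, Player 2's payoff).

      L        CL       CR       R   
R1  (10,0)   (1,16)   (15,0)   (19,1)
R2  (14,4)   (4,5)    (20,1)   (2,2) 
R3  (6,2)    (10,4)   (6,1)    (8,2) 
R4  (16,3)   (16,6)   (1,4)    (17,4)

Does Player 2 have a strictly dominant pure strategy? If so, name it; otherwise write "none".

CL

CL vs L: R1: 16>0, R2: 5>4, R3: 4>2, R4: 6>3.
CL vs CR: R1: 16>0, R2: 5>1, R3: 4>1, R4: 6>4.
CL vs R: R1: 16>1, R2: 5>2, R3: 4>2, R4: 6>4.
CL strictly beats every other strategy against every opponent action, so it is strictly dominant.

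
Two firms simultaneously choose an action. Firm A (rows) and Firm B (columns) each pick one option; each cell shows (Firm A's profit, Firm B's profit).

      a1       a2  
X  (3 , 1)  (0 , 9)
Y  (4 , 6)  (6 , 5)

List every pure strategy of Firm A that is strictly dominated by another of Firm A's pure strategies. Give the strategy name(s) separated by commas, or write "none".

X

X: dominated, since Y does at least as well everywhere (a1: 4>3, a2: 6>0).
Y is not dominated — it holds its own against X at a1 (4>3).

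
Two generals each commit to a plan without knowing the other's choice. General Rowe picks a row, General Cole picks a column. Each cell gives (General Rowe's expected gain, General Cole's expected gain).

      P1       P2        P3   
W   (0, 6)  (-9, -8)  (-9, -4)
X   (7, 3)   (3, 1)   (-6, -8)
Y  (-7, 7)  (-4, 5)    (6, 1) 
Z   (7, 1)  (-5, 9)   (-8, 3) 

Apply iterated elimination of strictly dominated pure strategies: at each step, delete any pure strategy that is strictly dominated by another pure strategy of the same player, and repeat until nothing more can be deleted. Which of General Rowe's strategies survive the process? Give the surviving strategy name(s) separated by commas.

Row W is eliminated: X beats it against every remaining column (P1: 7>0, P2: 3>-9, P3: -6>-9).
For General Cole, P2 strictly dominates P3 on the remaining rows (X: 1>-8, Y: 5>1, Z: 9>3); eliminate P3.
Row Y is eliminated: X beats it against every remaining column (P1: 7>-7, P2: 3>-4).
Among the remaining strategies, none is strictly dominated by another pure strategy of the same player, so the elimination stops.
Surviving strategies — General Rowe: {X, Z}; General Cole: {P1, P2}.

X, Z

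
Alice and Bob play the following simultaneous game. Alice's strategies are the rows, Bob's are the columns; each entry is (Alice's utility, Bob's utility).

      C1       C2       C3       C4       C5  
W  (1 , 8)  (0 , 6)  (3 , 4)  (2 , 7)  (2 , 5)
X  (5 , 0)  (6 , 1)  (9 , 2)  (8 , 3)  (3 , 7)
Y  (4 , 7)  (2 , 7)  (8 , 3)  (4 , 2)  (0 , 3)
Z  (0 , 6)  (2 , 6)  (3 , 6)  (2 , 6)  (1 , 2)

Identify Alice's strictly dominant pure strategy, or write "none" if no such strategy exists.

X vs W: C1: 5>1, C2: 6>0, C3: 9>3, C4: 8>2, C5: 3>2.
X vs Y: C1: 5>4, C2: 6>2, C3: 9>8, C4: 8>4, C5: 3>0.
X vs Z: C1: 5>0, C2: 6>2, C3: 9>3, C4: 8>2, C5: 3>1.
X strictly beats every other strategy against every opponent action, so it is strictly dominant.

X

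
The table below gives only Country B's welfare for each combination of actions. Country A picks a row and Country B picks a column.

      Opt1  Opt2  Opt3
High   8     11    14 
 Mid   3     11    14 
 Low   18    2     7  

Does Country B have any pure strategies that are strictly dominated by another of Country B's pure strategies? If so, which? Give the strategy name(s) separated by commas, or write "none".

Opt2

Nothing dominates Opt1: Opt2 at Low (18>2); Opt3 at Low (18>7).
Opt3 strictly dominates Opt2 — High: 14>11, Mid: 14>11, Low: 7>2.
Opt3 is not dominated — it holds its own against Opt1 at High (14>8); Opt2 at High (14>11).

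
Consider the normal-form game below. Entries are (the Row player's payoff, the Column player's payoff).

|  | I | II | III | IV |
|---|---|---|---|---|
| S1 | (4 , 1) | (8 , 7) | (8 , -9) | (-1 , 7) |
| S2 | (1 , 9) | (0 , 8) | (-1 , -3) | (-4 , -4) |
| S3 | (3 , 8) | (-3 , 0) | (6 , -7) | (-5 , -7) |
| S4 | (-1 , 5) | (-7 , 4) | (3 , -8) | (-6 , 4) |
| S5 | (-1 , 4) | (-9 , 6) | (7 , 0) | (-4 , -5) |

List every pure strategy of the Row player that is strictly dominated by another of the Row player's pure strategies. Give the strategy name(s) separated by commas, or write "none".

S2, S3, S4, S5

Nothing dominates S1: S2 at I (4>1); S3 at I (4>3); S4 at I (4>-1); S5 at I (4>-1).
S1 strictly dominates S2 — I: 4>1, II: 8>0, III: 8>-1, IV: -1>-4.
S1 strictly dominates S3 — I: 4>3, II: 8>-3, III: 8>6, IV: -1>-5.
S1 strictly dominates S4 — I: 4>-1, II: 8>-7, III: 8>3, IV: -1>-6.
S5 is strictly dominated by S1 (I: 4>-1, II: 8>-9, III: 8>7, IV: -1>-4).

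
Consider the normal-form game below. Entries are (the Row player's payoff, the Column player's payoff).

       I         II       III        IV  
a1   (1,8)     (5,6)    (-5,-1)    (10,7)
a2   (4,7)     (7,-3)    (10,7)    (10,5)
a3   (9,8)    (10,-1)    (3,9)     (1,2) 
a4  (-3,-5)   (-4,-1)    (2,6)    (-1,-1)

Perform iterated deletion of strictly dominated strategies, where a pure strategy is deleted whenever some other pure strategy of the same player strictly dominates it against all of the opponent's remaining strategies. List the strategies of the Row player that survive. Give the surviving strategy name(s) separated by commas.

Row a4 is eliminated: a2 beats it against every remaining column (I: 4>-3, II: 7>-4, III: 10>2, IV: 10>-1).
For the Column player, I strictly dominates II on the remaining rows (a1: 8>6, a2: 7>-3, a3: 8>-1); eliminate II.
Column IV is eliminated: I beats it against every remaining row (a1: 8>7, a2: 7>5, a3: 8>2).
The Row player's strategy a1 is strictly dominated by a2 (I: 4>1, III: 10>-5) and is removed.
Among the remaining strategies, none is strictly dominated by another pure strategy of the same player, so the elimination stops.
Surviving strategies — the Row player: {a2, a3}; the Column player: {I, III}.

a2, a3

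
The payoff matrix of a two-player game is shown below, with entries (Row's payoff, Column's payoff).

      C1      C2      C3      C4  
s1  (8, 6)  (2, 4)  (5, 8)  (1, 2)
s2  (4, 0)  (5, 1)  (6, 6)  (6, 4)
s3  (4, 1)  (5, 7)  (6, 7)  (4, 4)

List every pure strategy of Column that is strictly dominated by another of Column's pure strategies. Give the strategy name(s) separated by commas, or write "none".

C3 strictly dominates C1 — s1: 8>6, s2: 6>0, s3: 7>1.
Nothing dominates C2: C1 at s2 (1>0); C3 at s3 (7=7); C4 at s1 (4>2).
C3 is not dominated — it holds its own against C1 at s1 (8>6); C2 at s1 (8>4); C4 at s1 (8>2).
C4: dominated, since C3 does at least as well everywhere (s1: 8>2, s2: 6>4, s3: 7>4).

C1, C4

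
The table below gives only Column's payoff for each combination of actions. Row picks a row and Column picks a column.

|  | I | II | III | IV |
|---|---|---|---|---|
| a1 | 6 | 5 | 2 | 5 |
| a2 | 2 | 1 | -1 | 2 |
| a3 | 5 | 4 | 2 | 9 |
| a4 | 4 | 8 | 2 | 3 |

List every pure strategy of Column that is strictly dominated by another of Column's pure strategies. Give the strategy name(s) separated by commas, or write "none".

III

I is not dominated — it holds its own against II at a1 (6>5); III at a1 (6>2); IV at a1 (6>5).
Nothing dominates II: I at a4 (8>4); III at a1 (5>2); IV at a1 (5=5).
I strictly dominates III — a1: 6>2, a2: 2>-1, a3: 5>2, a4: 4>2.
Nothing dominates IV: I at a2 (2=2); II at a1 (5=5); III at a1 (5>2).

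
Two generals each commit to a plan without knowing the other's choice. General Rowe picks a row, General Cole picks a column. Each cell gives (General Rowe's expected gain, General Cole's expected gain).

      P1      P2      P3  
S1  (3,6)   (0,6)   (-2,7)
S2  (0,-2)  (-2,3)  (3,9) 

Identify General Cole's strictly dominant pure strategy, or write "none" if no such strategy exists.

P3

P3 vs P1: S1: 7>6, S2: 9>-2.
P3 vs P2: S1: 7>6, S2: 9>3.
P3 strictly beats every other strategy against every opponent action, so it is strictly dominant.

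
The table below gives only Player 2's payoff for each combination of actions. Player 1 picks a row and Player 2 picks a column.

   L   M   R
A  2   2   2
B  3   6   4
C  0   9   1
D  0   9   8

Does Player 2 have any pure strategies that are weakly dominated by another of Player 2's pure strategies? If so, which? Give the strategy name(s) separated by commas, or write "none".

L, R

L: dominated, since M does at least as well everywhere (A: 2=2, B: 6>3, C: 9>0, D: 9>0).
M: no other strategy beats it everywhere (L at B (6>3); R at B (6>4)).
R: dominated, since M does at least as well everywhere (A: 2=2, B: 6>4, C: 9>1, D: 9>8).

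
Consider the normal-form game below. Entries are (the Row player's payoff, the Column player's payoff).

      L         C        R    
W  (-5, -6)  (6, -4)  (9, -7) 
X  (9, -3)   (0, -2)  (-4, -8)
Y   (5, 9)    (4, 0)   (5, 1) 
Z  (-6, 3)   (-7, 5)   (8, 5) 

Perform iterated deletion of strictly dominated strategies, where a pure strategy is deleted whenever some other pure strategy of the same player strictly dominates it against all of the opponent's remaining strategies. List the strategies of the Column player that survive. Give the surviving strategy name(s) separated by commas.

L, C

The Row player's strategy Z is strictly dominated by W (L: -5>-6, C: 6>-7, R: 9>8) and is removed.
For the Column player, L strictly dominates R on the remaining rows (W: -6>-7, X: -3>-8, Y: 9>1); eliminate R.
Among the remaining strategies, none is strictly dominated by another pure strategy of the same player, so the elimination stops.
Surviving strategies — the Row player: {W, X, Y}; the Column player: {L, C}.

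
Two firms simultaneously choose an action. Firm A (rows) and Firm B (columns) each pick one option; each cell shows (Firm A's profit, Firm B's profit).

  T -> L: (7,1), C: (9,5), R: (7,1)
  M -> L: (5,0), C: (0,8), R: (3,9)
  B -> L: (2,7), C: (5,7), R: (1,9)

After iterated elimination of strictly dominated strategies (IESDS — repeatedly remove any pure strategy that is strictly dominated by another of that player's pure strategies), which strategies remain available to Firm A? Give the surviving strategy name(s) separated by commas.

T

Firm A's strategy M is strictly dominated by T (L: 7>5, C: 9>0, R: 7>3) and is removed.
Firm A's strategy B is strictly dominated by T (L: 7>2, C: 9>5, R: 7>1) and is removed.
For Firm B, C strictly dominates L on the remaining rows (T: 5>1); eliminate L.
For Firm B, C strictly dominates R on the remaining rows (T: 5>1); eliminate R.
Among the remaining strategies, none is strictly dominated by another pure strategy of the same player, so the elimination stops.
Surviving strategies — Firm A: {T}; Firm B: {C}.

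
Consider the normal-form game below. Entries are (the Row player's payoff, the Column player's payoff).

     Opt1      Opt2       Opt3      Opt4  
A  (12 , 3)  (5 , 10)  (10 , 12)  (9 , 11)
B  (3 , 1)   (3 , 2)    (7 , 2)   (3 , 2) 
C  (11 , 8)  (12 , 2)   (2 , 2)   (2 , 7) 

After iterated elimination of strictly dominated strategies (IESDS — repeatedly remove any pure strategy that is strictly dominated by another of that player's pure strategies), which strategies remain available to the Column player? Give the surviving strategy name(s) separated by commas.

Opt3

The Row player's strategy B is strictly dominated by A (Opt1: 12>3, Opt2: 5>3, Opt3: 10>7, Opt4: 9>3) and is removed.
The Column player's strategy Opt2 is strictly dominated by Opt4 (A: 11>10, C: 7>2) and is removed.
Row C is eliminated: A beats it against every remaining column (Opt1: 12>11, Opt3: 10>2, Opt4: 9>2).
Column Opt1 is eliminated: Opt3 beats it against every remaining row (A: 12>3).
Column Opt4 is eliminated: Opt3 beats it against every remaining row (A: 12>11).
Among the remaining strategies, none is strictly dominated by another pure strategy of the same player, so the elimination stops.
Surviving strategies — the Row player: {A}; the Column player: {Opt3}.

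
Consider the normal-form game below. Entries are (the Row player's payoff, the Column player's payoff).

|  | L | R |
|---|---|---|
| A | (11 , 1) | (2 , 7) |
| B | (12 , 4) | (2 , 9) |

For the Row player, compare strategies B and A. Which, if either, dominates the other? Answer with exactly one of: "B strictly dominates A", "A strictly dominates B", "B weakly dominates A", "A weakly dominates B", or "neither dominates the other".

Compare B to A across each choice by the Column player: L: 12>11, R: 2=2.
B is at least as good everywhere and strictly better somewhere (tied only at R), so B weakly but not strictly dominates A.

B weakly dominates A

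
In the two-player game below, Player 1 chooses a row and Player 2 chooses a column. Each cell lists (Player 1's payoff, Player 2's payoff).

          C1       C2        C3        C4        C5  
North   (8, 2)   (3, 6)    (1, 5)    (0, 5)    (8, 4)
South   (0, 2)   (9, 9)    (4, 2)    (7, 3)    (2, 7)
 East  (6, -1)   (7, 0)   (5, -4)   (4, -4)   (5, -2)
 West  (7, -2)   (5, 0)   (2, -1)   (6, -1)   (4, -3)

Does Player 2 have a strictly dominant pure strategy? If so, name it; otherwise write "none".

C2 vs C1: North: 6>2, South: 9>2, East: 0>-1, West: 0>-2.
C2 vs C3: North: 6>5, South: 9>2, East: 0>-4, West: 0>-1.
C2 vs C4: North: 6>5, South: 9>3, East: 0>-4, West: 0>-1.
C2 vs C5: North: 6>4, South: 9>7, East: 0>-2, West: 0>-3.
C2 strictly beats every other strategy against every opponent action, so it is strictly dominant.

C2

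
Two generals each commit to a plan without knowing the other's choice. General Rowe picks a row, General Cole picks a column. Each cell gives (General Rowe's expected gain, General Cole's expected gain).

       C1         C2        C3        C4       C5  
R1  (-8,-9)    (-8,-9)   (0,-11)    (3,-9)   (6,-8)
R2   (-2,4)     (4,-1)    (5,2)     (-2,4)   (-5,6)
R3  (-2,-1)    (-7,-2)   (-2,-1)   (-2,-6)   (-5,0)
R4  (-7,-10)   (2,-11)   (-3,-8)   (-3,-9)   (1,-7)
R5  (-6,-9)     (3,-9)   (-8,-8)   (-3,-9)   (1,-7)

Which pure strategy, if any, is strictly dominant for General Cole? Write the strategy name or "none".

C5

C5 vs C1: R1: -8>-9, R2: 6>4, R3: 0>-1, R4: -7>-10, R5: -7>-9.
C5 vs C2: R1: -8>-9, R2: 6>-1, R3: 0>-2, R4: -7>-11, R5: -7>-9.
C5 vs C3: R1: -8>-11, R2: 6>2, R3: 0>-1, R4: -7>-8, R5: -7>-8.
C5 vs C4: R1: -8>-9, R2: 6>4, R3: 0>-6, R4: -7>-9, R5: -7>-9.
C5 strictly beats every other strategy against every opponent action, so it is strictly dominant.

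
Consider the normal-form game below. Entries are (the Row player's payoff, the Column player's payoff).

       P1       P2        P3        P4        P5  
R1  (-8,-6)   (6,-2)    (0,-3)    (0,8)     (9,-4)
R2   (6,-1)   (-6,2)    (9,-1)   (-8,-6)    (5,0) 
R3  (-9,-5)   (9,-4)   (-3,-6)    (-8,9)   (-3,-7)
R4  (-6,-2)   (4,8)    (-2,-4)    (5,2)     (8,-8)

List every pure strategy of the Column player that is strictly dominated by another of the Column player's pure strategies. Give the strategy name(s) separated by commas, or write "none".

P1, P3, P5

P2 strictly dominates P1 — R1: -2>-6, R2: 2>-1, R3: -4>-5, R4: 8>-2.
P2: no other strategy beats it everywhere (P1 at R1 (-2>-6); P3 at R1 (-2>-3); P4 at R2 (2>-6); P5 at R1 (-2>-4)).
P3 is strictly dominated by P2 (R1: -2>-3, R2: 2>-1, R3: -4>-6, R4: 8>-4).
P4: no other strategy beats it everywhere (P1 at R1 (8>-6); P2 at R1 (8>-2); P3 at R1 (8>-3); P5 at R1 (8>-4)).
P2 strictly dominates P5 — R1: -2>-4, R2: 2>0, R3: -4>-7, R4: 8>-8.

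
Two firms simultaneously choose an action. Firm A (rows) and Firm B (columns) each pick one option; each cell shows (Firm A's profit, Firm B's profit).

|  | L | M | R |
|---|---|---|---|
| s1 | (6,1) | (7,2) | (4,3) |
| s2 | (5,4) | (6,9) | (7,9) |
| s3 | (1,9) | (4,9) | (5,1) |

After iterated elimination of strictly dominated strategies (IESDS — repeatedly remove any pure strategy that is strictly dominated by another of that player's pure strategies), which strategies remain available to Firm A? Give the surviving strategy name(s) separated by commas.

Firm A's strategy s3 is strictly dominated by s2 (L: 5>1, M: 6>4, R: 7>5) and is removed.
For Firm B, M strictly dominates L on the remaining rows (s1: 2>1, s2: 9>4); eliminate L.
Among the remaining strategies, none is strictly dominated by another pure strategy of the same player, so the elimination stops.
Surviving strategies — Firm A: {s1, s2}; Firm B: {M, R}.

s1, s2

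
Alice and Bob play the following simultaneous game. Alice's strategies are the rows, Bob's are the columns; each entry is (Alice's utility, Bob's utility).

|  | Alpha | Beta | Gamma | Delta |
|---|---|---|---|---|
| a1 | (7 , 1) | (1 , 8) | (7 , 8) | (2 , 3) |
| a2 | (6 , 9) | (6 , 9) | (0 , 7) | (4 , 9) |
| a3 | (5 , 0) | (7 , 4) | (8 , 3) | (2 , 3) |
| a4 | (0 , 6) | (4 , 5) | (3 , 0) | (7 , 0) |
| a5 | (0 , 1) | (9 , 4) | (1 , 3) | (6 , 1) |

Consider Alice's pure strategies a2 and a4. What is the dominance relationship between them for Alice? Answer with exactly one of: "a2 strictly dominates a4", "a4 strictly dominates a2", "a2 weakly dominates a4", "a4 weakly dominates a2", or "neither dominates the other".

neither dominates the other

Compare a2 to a4 across each choice by Bob: Alpha: 6>0, Beta: 6>4, Gamma: 0<3, Delta: 4<7.
a2 does better at Alpha, Beta but worse at Gamma, Delta; neither strategy dominates the other.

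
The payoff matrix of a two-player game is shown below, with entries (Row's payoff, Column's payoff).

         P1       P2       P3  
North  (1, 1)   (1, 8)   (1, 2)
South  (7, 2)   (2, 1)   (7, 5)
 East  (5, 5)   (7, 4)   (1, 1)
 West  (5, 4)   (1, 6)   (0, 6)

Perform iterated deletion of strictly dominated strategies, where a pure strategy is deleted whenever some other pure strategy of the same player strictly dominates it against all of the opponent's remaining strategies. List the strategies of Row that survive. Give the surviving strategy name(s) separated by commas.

South

For Row, South strictly dominates North on the remaining columns (P1: 7>1, P2: 2>1, P3: 7>1); eliminate North.
Row's strategy West is strictly dominated by South (P1: 7>5, P2: 2>1, P3: 7>0) and is removed.
Column P2 is eliminated: P1 beats it against every remaining row (South: 2>1, East: 5>4).
Row's strategy East is strictly dominated by South (P1: 7>5, P3: 7>1) and is removed.
Column P1 is eliminated: P3 beats it against every remaining row (South: 5>2).
Among the remaining strategies, none is strictly dominated by another pure strategy of the same player, so the elimination stops.
Surviving strategies — Row: {South}; Column: {P3}.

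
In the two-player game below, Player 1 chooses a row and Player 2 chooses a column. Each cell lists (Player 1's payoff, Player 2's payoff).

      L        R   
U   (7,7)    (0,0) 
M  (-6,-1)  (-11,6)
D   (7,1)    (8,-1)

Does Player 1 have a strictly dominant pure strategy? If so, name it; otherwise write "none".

none

U fails to dominate D at L (7=7).
M fails to dominate U at L (-6<7).
D fails to dominate U at L (7=7).
No single strategy dominates all the others.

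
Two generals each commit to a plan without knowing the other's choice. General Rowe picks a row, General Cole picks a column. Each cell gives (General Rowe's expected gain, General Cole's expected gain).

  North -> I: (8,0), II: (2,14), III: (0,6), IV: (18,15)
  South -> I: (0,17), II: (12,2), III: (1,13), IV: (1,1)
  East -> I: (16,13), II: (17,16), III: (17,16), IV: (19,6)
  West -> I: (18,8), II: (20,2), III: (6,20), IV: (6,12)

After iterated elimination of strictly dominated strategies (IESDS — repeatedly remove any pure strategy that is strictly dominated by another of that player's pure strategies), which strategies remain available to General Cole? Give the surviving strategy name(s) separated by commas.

For General Rowe, East strictly dominates North on the remaining columns (I: 16>8, II: 17>2, III: 17>0, IV: 19>18); eliminate North.
General Rowe's strategy South is strictly dominated by East (I: 16>0, II: 17>12, III: 17>1, IV: 19>1) and is removed.
Column I is eliminated: III beats it against every remaining row (East: 16>13, West: 20>8).
For General Cole, III strictly dominates IV on the remaining rows (East: 16>6, West: 20>12); eliminate IV.
Among the remaining strategies, none is strictly dominated by another pure strategy of the same player, so the elimination stops.
Surviving strategies — General Rowe: {East, West}; General Cole: {II, III}.

II, III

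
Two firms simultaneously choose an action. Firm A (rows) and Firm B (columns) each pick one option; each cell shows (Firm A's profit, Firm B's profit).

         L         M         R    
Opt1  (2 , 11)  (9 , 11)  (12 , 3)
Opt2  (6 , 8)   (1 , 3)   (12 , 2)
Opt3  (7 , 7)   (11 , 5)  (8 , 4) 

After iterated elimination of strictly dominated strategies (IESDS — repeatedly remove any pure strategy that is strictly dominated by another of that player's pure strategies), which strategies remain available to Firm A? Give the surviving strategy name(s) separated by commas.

Column R is eliminated: L beats it against every remaining row (Opt1: 11>3, Opt2: 8>2, Opt3: 7>4).
For Firm A, Opt3 strictly dominates Opt1 on the remaining columns (L: 7>2, M: 11>9); eliminate Opt1.
Row Opt2 is eliminated: Opt3 beats it against every remaining column (L: 7>6, M: 11>1).
Column M is eliminated: L beats it against every remaining row (Opt3: 7>5).
Among the remaining strategies, none is strictly dominated by another pure strategy of the same player, so the elimination stops.
Surviving strategies — Firm A: {Opt3}; Firm B: {L}.

Opt3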